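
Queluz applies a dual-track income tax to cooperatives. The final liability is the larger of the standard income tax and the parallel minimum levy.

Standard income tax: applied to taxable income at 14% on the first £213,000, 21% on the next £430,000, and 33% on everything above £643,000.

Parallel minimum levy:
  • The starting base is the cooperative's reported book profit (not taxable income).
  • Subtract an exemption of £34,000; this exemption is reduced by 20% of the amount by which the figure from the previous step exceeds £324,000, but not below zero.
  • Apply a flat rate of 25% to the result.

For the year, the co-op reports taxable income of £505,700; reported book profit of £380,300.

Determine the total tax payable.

Parallel minimum levy:
  Base (reported book profit): £380,300
  Exemption: £34,000 − 20% × (£380,300 − £324,000) = £34,000 − £11,260 = £22,740
  Base: £380,300 − £22,740 = £357,560
  £357,560 × 25% = £89,390

Standard income tax:
  £213,000 × 14% = £29,820
  £292,700 × 21% = £61,467
  → £91,287

£91,287 > £89,390, so the standard income tax governs.

£91,287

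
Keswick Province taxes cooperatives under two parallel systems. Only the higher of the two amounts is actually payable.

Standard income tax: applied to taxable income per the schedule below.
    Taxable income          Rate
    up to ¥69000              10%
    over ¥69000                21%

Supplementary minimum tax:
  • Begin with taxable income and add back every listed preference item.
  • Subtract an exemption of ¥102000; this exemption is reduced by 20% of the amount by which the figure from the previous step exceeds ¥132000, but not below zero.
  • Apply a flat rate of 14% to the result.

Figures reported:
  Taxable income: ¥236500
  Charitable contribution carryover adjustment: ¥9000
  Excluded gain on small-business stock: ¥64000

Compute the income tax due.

¥42075

Standard income tax:
  ¥69000 × 10% = ¥6900
  ¥167500 × 21% = ¥35175
  → ¥42075

Supplementary minimum tax:
  Adjusted income: ¥236500 + ¥9000 + ¥64000 = ¥309500
  Exemption: ¥102000 − 20% × (¥309500 − ¥132000) = ¥102000 − ¥35500 = ¥66500
  Base: ¥309500 − ¥66500 = ¥243000
  ¥243000 × 14% = ¥34020

¥42075 > ¥34020, so the standard income tax governs.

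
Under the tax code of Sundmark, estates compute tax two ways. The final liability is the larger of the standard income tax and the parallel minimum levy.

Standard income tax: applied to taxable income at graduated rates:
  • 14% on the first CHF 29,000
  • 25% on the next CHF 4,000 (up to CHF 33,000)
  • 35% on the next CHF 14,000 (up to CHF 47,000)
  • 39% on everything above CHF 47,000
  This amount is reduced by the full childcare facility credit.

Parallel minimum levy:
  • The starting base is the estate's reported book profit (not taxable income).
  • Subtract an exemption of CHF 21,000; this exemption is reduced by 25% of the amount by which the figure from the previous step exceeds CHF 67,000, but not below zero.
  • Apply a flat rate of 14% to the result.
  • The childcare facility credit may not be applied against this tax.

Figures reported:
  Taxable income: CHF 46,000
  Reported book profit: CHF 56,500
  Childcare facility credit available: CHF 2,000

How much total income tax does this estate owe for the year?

CHF 7,610

Parallel minimum levy:
  Base (reported book profit): CHF 56,500
  Exemption: CHF 56,500 ≤ CHF 67,000, so full CHF 21,000 applies
  Base: CHF 56,500 − CHF 21,000 = CHF 35,500
  CHF 35,500 × 14% = CHF 4,970

Standard income tax:
  CHF 29,000 × 14% = CHF 4,060
  CHF 4,000 × 25% = CHF 1,000
  CHF 13,000 × 35% = CHF 4,550
  → CHF 9,610
  Less childcare facility credit CHF 2,000 → CHF 7,610

CHF 7,610 > CHF 4,970, so the standard income tax governs.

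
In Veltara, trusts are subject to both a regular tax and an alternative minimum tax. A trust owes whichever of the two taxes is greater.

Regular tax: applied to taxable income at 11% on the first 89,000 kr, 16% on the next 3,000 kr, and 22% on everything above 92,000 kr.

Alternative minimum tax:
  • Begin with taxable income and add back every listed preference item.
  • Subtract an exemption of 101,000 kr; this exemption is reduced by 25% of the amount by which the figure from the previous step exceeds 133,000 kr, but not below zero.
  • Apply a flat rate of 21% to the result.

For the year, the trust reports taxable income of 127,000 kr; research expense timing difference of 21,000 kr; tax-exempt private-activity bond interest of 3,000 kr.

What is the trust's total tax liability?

Alternative minimum tax:
  Adjusted income: 127,000 kr + 21,000 kr + 3,000 kr = 151,000 kr
  Exemption: 101,000 kr − 25% × (151,000 kr − 133,000 kr) = 101,000 kr − 4,500 kr = 96,500 kr
  Base: 151,000 kr − 96,500 kr = 54,500 kr
  54,500 kr × 21% = 11,445 kr

Regular tax:
  89,000 kr × 11% = 9,790 kr
  3,000 kr × 16% = 480 kr
  35,000 kr × 22% = 7,700 kr
  → 17,970 kr

17,970 kr > 11,445 kr, so the regular tax governs.

17,970 kr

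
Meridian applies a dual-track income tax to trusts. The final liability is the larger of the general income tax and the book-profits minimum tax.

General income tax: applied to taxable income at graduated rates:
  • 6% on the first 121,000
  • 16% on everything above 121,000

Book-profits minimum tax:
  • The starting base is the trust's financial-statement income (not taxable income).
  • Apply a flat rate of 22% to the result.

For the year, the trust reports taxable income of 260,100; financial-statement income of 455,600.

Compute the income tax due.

100,232

Book-profits minimum tax:
  Base (financial-statement income): 455,600
  455,600 × 22% = 100,232

General income tax:
  121,000 × 6% = 7,260
  139,100 × 16% = 22,256
  → 29,516

100,232 > 29,516, so the book-profits minimum tax is the binding amount.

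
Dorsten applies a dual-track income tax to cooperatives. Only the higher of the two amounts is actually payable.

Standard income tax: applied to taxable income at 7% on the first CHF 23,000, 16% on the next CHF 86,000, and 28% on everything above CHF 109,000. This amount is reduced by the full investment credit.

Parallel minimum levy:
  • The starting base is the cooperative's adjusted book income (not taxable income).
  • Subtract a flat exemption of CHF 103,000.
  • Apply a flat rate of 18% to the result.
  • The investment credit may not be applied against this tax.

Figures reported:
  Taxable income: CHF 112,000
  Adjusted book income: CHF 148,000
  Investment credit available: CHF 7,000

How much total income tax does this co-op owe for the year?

CHF 9,210

Parallel minimum levy:
  Base (adjusted book income): CHF 148,000
  Less exemption CHF 103,000 → base CHF 45,000
  CHF 45,000 × 18% = CHF 8,100

Standard income tax:
  CHF 23,000 × 7% = CHF 1,610
  CHF 86,000 × 16% = CHF 13,760
  CHF 3,000 × 28% = CHF 840
  → CHF 16,210
  Less investment credit CHF 7,000 → CHF 9,210

CHF 9,210 > CHF 8,100, so the standard income tax governs.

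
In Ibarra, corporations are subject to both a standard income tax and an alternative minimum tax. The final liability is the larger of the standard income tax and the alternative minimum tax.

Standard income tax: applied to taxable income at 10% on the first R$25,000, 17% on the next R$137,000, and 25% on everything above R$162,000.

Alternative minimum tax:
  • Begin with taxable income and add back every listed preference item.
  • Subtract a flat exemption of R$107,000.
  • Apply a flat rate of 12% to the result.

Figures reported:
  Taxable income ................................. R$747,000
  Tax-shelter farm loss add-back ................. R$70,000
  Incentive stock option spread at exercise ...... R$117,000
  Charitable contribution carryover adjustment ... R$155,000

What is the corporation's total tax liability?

R$172,040

Standard income tax:
  R$25,000 × 10% = R$2,500
  R$137,000 × 17% = R$23,290
  R$585,000 × 25% = R$146,250
  → R$172,040

Alternative minimum tax:
  Adjusted income: R$747,000 + R$70,000 + R$117,000 + R$155,000 = R$1,089,000
  Less exemption R$107,000 → base R$982,000
  R$982,000 × 12% = R$117,840

R$172,040 > R$117,840, so the standard income tax governs.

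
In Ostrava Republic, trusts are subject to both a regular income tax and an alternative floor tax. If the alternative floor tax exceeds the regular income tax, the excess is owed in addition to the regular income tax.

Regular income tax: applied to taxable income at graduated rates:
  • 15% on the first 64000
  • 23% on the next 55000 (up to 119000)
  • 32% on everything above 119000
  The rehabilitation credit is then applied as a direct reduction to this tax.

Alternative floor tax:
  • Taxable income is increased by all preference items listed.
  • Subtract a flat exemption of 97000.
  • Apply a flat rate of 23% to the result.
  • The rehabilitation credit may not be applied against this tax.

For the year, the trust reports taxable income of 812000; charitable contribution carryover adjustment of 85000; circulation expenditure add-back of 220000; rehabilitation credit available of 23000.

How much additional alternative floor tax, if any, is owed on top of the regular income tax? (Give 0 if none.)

13590

Alternative floor tax:
  Adjusted income: 812000 + 85000 + 220000 = 1117000
  Less exemption 97000 → base 1020000
  1020000 × 23% = 234600

Regular income tax:
  64000 × 15% = 9600
  55000 × 23% = 12650
  693000 × 32% = 221760
  → 244010
  Less rehabilitation credit 23000 → 221010

Excess of alternative floor tax over regular income tax: 234600 − 221010 = 13590.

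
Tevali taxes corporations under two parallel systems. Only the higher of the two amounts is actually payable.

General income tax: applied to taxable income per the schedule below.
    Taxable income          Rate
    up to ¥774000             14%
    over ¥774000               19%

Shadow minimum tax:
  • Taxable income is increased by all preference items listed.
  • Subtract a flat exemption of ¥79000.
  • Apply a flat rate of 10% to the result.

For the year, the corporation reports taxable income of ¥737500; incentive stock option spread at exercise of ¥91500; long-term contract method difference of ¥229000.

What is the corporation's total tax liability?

Shadow minimum tax:
  Adjusted income: ¥737500 + ¥91500 + ¥229000 = ¥1058000
  Less exemption ¥79000 → base ¥979000
  ¥979000 × 10% = ¥97900

General income tax:
  ¥737500 × 14% = ¥103250

¥103250 > ¥97900, so the general income tax governs.

¥103250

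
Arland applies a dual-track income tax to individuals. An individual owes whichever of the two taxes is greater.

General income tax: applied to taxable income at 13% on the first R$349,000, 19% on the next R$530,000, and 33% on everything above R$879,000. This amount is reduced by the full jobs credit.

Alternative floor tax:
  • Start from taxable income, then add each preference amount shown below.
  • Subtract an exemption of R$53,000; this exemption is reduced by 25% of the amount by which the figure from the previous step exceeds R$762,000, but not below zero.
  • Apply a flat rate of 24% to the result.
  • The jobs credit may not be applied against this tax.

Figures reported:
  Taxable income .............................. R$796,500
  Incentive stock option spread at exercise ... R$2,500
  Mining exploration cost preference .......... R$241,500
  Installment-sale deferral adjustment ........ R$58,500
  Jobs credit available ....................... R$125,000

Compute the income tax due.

R$263,760

Alternative floor tax:
  Adjusted income: R$796,500 + R$2,500 + R$241,500 + R$58,500 = R$1,099,000
  Exemption: 25% × (R$1,099,000 − R$762,000) = R$84,250 ≥ R$53,000, so the exemption is fully phased out
  Base: R$1,099,000 − R$0 = R$1,099,000
  R$1,099,000 × 24% = R$263,760

General income tax:
  R$349,000 × 13% = R$45,370
  R$447,500 × 19% = R$85,025
  → R$130,395
  Less jobs credit R$125,000 → R$5,395

R$263,760 > R$5,395, so the alternative floor tax is the binding amount.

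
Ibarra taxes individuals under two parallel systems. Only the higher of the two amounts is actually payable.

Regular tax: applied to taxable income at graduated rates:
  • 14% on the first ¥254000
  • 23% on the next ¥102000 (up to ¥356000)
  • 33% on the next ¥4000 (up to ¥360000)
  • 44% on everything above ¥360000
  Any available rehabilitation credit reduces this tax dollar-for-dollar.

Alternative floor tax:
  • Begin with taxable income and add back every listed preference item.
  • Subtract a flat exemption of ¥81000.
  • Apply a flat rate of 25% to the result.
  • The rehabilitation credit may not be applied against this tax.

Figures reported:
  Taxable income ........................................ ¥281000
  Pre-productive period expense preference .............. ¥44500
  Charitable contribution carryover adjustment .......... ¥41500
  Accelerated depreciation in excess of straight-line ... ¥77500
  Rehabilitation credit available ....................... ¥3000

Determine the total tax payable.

Regular tax:
  ¥254000 × 14% = ¥35560
  ¥27000 × 23% = ¥6210
  → ¥41770
  Less rehabilitation credit ¥3000 → ¥38770

Alternative floor tax:
  Adjusted income: ¥281000 + ¥44500 + ¥41500 + ¥77500 = ¥444500
  Less exemption ¥81000 → base ¥363500
  ¥363500 × 25% = ¥90875

¥90875 > ¥38770, so the alternative floor tax is the binding amount.

¥90875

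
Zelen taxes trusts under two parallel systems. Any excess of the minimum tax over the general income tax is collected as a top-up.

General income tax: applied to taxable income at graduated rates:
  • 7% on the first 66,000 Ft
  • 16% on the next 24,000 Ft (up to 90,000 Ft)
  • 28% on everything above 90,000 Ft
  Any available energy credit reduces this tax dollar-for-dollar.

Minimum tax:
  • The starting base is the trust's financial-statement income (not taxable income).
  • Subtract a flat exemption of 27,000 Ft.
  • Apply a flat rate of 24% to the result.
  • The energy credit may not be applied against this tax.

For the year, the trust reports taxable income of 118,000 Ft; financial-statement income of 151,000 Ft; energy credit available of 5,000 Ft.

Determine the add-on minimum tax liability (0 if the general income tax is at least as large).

18,460 Ft

General income tax:
  66,000 Ft × 7% = 4,620 Ft
  24,000 Ft × 16% = 3,840 Ft
  28,000 Ft × 28% = 7,840 Ft
  → 16,300 Ft
  Less energy credit 5,000 Ft → 11,300 Ft

Minimum tax:
  Base (financial-statement income): 151,000 Ft
  Less exemption 27,000 Ft → base 124,000 Ft
  124,000 Ft × 24% = 29,760 Ft

Excess of minimum tax over general income tax: 29,760 Ft − 11,300 Ft = 18,460 Ft.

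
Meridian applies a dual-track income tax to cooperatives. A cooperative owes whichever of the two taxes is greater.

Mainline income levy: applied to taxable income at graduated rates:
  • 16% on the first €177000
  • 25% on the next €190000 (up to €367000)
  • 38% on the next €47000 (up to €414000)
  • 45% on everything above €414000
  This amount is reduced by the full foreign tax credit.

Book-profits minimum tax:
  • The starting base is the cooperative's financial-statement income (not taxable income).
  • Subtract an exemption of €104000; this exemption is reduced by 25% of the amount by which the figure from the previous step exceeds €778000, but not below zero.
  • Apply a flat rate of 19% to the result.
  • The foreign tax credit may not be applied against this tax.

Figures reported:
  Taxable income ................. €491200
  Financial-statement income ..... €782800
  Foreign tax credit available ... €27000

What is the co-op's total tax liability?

€129200

Book-profits minimum tax:
  Base (financial-statement income): €782800
  Exemption: €104000 − 25% × (€782800 − €778000) = €104000 − €1200 = €102800
  Base: €782800 − €102800 = €680000
  €680000 × 19% = €129200

Mainline income levy:
  €177000 × 16% = €28320
  €190000 × 25% = €47500
  €47000 × 38% = €17860
  €77200 × 45% = €34740
  → €128420
  Less foreign tax credit €27000 → €101420

€129200 > €101420, so the book-profits minimum tax is the binding amount.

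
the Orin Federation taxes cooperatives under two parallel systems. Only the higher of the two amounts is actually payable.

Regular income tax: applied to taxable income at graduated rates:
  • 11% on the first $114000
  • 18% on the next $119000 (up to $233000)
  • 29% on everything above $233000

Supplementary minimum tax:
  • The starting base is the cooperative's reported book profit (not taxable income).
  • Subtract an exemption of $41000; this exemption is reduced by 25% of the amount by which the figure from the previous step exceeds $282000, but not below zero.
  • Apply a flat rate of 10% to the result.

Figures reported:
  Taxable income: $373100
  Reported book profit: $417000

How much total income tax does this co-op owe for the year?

$74589

Regular income tax:
  $114000 × 11% = $12540
  $119000 × 18% = $21420
  $140100 × 29% = $40629
  → $74589

Supplementary minimum tax:
  Base (reported book profit): $417000
  Exemption: $41000 − 25% × ($417000 − $282000) = $41000 − $33750 = $7250
  Base: $417000 − $7250 = $409750
  $409750 × 10% = $40975

$74589 > $40975, so the regular income tax governs.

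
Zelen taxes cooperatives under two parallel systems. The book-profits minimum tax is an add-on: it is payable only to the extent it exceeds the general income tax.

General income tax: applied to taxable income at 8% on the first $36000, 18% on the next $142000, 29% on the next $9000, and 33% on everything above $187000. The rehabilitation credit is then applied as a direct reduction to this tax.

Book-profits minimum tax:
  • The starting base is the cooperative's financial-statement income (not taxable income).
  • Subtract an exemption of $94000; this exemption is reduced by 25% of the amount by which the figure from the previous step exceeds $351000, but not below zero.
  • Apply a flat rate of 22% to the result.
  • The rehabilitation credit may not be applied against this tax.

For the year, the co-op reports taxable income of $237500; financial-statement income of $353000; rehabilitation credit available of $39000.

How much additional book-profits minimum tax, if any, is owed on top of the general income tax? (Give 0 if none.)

$48375

General income tax:
  $36000 × 8% = $2880
  $142000 × 18% = $25560
  $9000 × 29% = $2610
  $50500 × 33% = $16665
  → $47715
  Less rehabilitation credit $39000 → $8715

Book-profits minimum tax:
  Base (financial-statement income): $353000
  Exemption: $94000 − 25% × ($353000 − $351000) = $94000 − $500 = $93500
  Base: $353000 − $93500 = $259500
  $259500 × 22% = $57090

Excess of book-profits minimum tax over general income tax: $57090 − $8715 = $48375.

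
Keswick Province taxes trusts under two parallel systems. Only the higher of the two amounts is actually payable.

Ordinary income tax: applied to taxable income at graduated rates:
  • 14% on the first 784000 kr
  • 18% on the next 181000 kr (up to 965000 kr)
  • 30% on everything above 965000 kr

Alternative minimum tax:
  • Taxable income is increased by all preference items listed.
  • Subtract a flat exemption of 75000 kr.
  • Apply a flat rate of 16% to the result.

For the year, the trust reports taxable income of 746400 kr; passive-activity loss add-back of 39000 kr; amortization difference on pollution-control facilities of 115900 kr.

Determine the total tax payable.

Alternative minimum tax:
  Adjusted income: 746400 kr + 39000 kr + 115900 kr = 901300 kr
  Less exemption 75000 kr → base 826300 kr
  826300 kr × 16% = 132208 kr

Ordinary income tax:
  746400 kr × 14% = 104496 kr

132208 kr > 104496 kr, so the alternative minimum tax is the binding amount.

132208 kr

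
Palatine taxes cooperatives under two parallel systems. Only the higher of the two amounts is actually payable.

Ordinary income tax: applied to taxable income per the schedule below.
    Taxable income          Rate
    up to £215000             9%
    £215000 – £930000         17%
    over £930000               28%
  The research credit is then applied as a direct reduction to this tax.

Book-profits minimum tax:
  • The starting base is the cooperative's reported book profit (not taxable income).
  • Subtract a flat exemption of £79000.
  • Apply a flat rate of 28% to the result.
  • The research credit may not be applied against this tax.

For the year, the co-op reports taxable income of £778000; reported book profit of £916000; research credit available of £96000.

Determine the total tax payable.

£234360

Ordinary income tax:
  £215000 × 9% = £19350
  £563000 × 17% = £95710
  → £115060
  Less research credit £96000 → £19060

Book-profits minimum tax:
  Base (reported book profit): £916000
  Less exemption £79000 → base £837000
  £837000 × 28% = £234360

£234360 > £19060, so the book-profits minimum tax is the binding amount.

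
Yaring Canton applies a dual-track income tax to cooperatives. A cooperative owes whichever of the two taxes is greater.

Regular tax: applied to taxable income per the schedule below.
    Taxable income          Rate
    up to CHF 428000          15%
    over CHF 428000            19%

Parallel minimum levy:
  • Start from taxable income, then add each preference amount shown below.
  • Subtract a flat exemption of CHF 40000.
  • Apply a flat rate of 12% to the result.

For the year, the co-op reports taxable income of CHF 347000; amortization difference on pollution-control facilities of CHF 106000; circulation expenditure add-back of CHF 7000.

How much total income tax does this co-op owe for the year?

Regular tax:
  CHF 347000 × 15% = CHF 52050

Parallel minimum levy:
  Adjusted income: CHF 347000 + CHF 106000 + CHF 7000 = CHF 460000
  Less exemption CHF 40000 → base CHF 420000
  CHF 420000 × 12% = CHF 50400

CHF 52050 > CHF 50400, so the regular tax governs.

CHF 52050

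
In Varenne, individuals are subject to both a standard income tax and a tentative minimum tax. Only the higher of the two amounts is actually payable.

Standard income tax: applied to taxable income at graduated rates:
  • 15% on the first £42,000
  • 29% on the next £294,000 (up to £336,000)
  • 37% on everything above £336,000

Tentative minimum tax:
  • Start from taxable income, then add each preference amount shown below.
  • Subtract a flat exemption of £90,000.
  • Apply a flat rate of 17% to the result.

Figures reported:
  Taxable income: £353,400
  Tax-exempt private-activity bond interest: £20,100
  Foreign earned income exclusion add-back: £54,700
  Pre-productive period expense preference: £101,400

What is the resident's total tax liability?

£97,998

Standard income tax:
  £42,000 × 15% = £6,300
  £294,000 × 29% = £85,260
  £17,400 × 37% = £6,438
  → £97,998

Tentative minimum tax:
  Adjusted income: £353,400 + £20,100 + £54,700 + £101,400 = £529,600
  Less exemption £90,000 → base £439,600
  £439,600 × 17% = £74,732

£97,998 > £74,732, so the standard income tax governs.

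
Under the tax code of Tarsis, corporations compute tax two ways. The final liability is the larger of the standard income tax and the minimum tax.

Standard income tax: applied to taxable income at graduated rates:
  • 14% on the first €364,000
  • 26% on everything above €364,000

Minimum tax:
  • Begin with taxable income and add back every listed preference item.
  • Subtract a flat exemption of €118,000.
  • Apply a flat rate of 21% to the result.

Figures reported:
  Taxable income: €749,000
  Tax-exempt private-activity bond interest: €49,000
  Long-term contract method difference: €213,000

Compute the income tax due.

€187,530

Standard income tax:
  €364,000 × 14% = €50,960
  €385,000 × 26% = €100,100
  → €151,060

Minimum tax:
  Adjusted income: €749,000 + €49,000 + €213,000 = €1,011,000
  Less exemption €118,000 → base €893,000
  €893,000 × 21% = €187,530

€187,530 > €151,060, so the minimum tax is the binding amount.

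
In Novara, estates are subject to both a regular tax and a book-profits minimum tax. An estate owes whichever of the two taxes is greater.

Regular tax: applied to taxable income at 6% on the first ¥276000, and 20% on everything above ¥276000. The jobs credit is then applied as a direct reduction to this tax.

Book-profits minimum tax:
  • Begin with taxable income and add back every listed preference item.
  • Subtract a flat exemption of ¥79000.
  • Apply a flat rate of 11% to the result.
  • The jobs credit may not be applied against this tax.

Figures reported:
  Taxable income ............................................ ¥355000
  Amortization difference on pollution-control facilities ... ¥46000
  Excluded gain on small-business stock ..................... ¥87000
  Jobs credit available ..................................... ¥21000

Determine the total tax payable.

Regular tax:
  ¥276000 × 6% = ¥16560
  ¥79000 × 20% = ¥15800
  → ¥32360
  Less jobs credit ¥21000 → ¥11360

Book-profits minimum tax:
  Adjusted income: ¥355000 + ¥46000 + ¥87000 = ¥488000
  Less exemption ¥79000 → base ¥409000
  ¥409000 × 11% = ¥44990

¥44990 > ¥11360, so the book-profits minimum tax is the binding amount.

¥44990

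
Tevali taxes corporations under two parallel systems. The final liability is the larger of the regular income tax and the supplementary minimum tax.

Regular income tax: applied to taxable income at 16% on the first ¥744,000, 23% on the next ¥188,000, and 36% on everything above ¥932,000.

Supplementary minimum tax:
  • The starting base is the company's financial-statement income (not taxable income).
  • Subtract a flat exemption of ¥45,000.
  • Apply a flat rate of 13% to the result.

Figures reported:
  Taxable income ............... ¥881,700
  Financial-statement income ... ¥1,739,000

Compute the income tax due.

¥220,220

Regular income tax:
  ¥744,000 × 16% = ¥119,040
  ¥137,700 × 23% = ¥31,671
  → ¥150,711

Supplementary minimum tax:
  Base (financial-statement income): ¥1,739,000
  Less exemption ¥45,000 → base ¥1,694,000
  ¥1,694,000 × 13% = ¥220,220

¥220,220 > ¥150,711, so the supplementary minimum tax is the binding amount.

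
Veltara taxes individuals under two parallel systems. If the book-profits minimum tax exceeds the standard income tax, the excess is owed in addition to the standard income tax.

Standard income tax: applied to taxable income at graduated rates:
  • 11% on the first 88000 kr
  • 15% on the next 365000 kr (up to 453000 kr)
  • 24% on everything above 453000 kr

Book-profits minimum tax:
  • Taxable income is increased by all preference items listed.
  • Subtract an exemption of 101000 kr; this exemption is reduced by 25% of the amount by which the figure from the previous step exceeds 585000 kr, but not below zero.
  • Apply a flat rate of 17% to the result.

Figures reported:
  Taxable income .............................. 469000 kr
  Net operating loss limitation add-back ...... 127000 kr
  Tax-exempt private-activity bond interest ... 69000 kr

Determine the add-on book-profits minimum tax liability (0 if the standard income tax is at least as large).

Standard income tax:
  88000 kr × 11% = 9680 kr
  365000 kr × 15% = 54750 kr
  16000 kr × 24% = 3840 kr
  → 68270 kr

Book-profits minimum tax:
  Adjusted income: 469000 kr + 127000 kr + 69000 kr = 665000 kr
  Exemption: 101000 kr − 25% × (665000 kr − 585000 kr) = 101000 kr − 20000 kr = 81000 kr
  Base: 665000 kr − 81000 kr = 584000 kr
  584000 kr × 17% = 99280 kr

Excess of book-profits minimum tax over standard income tax: 99280 kr − 68270 kr = 31010 kr.

31010 kr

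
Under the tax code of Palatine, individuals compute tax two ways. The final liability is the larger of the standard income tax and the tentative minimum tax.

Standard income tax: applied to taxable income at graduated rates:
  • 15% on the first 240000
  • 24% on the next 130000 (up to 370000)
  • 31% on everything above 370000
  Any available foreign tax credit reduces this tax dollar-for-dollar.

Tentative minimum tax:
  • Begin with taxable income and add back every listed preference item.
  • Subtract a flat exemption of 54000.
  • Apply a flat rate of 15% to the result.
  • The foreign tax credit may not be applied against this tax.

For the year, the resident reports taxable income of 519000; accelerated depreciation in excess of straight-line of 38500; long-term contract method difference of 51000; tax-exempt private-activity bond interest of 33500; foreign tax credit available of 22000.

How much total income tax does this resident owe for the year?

91390

Tentative minimum tax:
  Adjusted income: 519000 + 38500 + 51000 + 33500 = 642000
  Less exemption 54000 → base 588000
  588000 × 15% = 88200

Standard income tax:
  240000 × 15% = 36000
  130000 × 24% = 31200
  149000 × 31% = 46190
  → 113390
  Less foreign tax credit 22000 → 91390

91390 > 88200, so the standard income tax governs.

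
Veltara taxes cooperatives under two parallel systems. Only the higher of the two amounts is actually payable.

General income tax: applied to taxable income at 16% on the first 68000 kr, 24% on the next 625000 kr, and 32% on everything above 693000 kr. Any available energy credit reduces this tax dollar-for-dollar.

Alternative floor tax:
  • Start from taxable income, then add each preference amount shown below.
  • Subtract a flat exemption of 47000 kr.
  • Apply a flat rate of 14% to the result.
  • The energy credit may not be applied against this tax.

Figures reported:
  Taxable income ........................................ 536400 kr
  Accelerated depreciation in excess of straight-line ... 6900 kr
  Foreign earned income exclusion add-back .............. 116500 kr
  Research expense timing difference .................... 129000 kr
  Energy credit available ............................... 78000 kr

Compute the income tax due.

General income tax:
  68000 kr × 16% = 10880 kr
  468400 kr × 24% = 112416 kr
  → 123296 kr
  Less energy credit 78000 kr → 45296 kr

Alternative floor tax:
  Adjusted income: 536400 kr + 6900 kr + 116500 kr + 129000 kr = 788800 kr
  Less exemption 47000 kr → base 741800 kr
  741800 kr × 14% = 103852 kr

103852 kr > 45296 kr, so the alternative floor tax is the binding amount.

103852 kr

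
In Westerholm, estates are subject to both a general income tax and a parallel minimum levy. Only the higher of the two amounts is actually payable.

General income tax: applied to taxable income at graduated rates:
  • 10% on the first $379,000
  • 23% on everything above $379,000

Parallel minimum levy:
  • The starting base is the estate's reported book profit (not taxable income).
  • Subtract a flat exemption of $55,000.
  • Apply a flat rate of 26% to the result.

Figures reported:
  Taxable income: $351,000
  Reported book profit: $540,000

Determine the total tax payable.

General income tax:
  $351,000 × 10% = $35,100

Parallel minimum levy:
  Base (reported book profit): $540,000
  Less exemption $55,000 → base $485,000
  $485,000 × 26% = $126,100

$126,100 > $35,100, so the parallel minimum levy is the binding amount.

$126,100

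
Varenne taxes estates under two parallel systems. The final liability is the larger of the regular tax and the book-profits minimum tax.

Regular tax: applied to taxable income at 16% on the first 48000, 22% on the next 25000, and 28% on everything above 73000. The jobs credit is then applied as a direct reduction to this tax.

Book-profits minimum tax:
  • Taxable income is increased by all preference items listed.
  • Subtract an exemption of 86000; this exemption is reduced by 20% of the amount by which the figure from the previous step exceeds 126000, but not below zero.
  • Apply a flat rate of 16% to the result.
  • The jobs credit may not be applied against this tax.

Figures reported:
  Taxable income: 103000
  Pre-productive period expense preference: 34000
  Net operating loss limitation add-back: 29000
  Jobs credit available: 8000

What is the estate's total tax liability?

Book-profits minimum tax:
  Adjusted income: 103000 + 34000 + 29000 = 166000
  Exemption: 86000 − 20% × (166000 − 126000) = 86000 − 8000 = 78000
  Base: 166000 − 78000 = 88000
  88000 × 16% = 14080

Regular tax:
  48000 × 16% = 7680
  25000 × 22% = 5500
  30000 × 28% = 8400
  → 21580
  Less jobs credit 8000 → 13580

14080 > 13580, so the book-profits minimum tax is the binding amount.

14080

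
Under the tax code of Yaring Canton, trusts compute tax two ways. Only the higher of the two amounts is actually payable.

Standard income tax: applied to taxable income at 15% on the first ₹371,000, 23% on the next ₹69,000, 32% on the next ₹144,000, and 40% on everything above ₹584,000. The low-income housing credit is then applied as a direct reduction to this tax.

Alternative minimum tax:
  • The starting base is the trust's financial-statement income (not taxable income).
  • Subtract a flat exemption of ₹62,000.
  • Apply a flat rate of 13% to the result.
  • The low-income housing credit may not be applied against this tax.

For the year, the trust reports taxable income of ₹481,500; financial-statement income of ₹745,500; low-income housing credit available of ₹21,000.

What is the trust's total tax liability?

Standard income tax:
  ₹371,000 × 15% = ₹55,650
  ₹69,000 × 23% = ₹15,870
  ₹41,500 × 32% = ₹13,280
  → ₹84,800
  Less low-income housing credit ₹21,000 → ₹63,800

Alternative minimum tax:
  Base (financial-statement income): ₹745,500
  Less exemption ₹62,000 → base ₹683,500
  ₹683,500 × 13% = ₹88,855

₹88,855 > ₹63,800, so the alternative minimum tax is the binding amount.

₹88,855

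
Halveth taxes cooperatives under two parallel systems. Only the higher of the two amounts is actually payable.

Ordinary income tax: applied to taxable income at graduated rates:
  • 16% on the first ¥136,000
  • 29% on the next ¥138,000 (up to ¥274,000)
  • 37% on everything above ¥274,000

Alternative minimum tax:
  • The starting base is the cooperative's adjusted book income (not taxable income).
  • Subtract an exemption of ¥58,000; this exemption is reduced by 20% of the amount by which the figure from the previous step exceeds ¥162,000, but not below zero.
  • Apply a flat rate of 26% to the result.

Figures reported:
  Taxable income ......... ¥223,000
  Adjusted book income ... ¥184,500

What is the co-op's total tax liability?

¥46,990

Alternative minimum tax:
  Base (adjusted book income): ¥184,500
  Exemption: ¥58,000 − 20% × (¥184,500 − ¥162,000) = ¥58,000 − ¥4,500 = ¥53,500
  Base: ¥184,500 − ¥53,500 = ¥131,000
  ¥131,000 × 26% = ¥34,060

Ordinary income tax:
  ¥136,000 × 16% = ¥21,760
  ¥87,000 × 29% = ¥25,230
  → ¥46,990

¥46,990 > ¥34,060, so the ordinary income tax governs.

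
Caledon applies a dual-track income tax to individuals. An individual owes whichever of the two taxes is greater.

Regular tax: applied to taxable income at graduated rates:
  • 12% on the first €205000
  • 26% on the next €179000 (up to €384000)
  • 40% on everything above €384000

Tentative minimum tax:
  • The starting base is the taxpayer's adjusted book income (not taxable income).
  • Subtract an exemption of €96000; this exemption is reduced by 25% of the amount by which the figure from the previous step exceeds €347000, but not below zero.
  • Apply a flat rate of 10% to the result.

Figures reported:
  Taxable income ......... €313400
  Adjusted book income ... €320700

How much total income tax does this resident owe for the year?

Tentative minimum tax:
  Base (adjusted book income): €320700
  Exemption: €320700 ≤ €347000, so full €96000 applies
  Base: €320700 − €96000 = €224700
  €224700 × 10% = €22470

Regular tax:
  €205000 × 12% = €24600
  €108400 × 26% = €28184
  → €52784

€52784 > €22470, so the regular tax governs.

€52784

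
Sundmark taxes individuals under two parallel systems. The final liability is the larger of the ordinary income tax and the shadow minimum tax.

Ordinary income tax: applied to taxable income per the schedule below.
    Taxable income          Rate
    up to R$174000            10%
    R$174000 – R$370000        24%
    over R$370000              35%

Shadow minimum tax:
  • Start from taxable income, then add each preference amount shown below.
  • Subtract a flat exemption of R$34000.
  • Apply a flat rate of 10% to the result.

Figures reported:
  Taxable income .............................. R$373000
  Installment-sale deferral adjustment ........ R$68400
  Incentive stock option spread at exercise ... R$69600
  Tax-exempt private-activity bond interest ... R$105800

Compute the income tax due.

Shadow minimum tax:
  Adjusted income: R$373000 + R$68400 + R$69600 + R$105800 = R$616800
  Less exemption R$34000 → base R$582800
  R$582800 × 10% = R$58280

Ordinary income tax:
  R$174000 × 10% = R$17400
  R$196000 × 24% = R$47040
  R$3000 × 35% = R$1050
  → R$65490

R$65490 > R$58280, so the ordinary income tax governs.

R$65490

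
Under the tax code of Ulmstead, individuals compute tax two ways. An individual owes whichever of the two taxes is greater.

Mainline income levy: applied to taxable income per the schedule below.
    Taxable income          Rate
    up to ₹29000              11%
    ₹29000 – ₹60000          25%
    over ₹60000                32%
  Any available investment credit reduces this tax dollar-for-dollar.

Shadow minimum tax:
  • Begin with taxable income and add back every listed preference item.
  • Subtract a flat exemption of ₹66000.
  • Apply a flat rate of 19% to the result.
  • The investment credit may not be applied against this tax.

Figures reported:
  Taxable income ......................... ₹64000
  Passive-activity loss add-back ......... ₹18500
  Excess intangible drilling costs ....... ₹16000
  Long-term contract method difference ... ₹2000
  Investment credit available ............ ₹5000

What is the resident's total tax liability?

₹7220

Shadow minimum tax:
  Adjusted income: ₹64000 + ₹18500 + ₹16000 + ₹2000 = ₹100500
  Less exemption ₹66000 → base ₹34500
  ₹34500 × 19% = ₹6555

Mainline income levy:
  ₹29000 × 11% = ₹3190
  ₹31000 × 25% = ₹7750
  ₹4000 × 32% = ₹1280
  → ₹12220
  Less investment credit ₹5000 → ₹7220

₹7220 > ₹6555, so the mainline income levy governs.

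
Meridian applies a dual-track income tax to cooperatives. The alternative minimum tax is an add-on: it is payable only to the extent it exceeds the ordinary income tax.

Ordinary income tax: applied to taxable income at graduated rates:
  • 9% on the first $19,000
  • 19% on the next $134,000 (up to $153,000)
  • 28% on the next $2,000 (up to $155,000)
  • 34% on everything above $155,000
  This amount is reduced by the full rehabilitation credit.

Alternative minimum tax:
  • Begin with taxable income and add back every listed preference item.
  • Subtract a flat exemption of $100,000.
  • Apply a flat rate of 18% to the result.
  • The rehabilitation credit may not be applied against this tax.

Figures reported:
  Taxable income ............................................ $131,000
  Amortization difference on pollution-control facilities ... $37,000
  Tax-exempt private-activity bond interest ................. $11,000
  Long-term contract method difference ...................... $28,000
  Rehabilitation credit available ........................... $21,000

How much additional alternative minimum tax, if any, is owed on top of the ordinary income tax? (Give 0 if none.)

$17,270

Ordinary income tax:
  $19,000 × 9% = $1,710
  $112,000 × 19% = $21,280
  → $22,990
  Less rehabilitation credit $21,000 → $1,990

Alternative minimum tax:
  Adjusted income: $131,000 + $37,000 + $11,000 + $28,000 = $207,000
  Less exemption $100,000 → base $107,000
  $107,000 × 18% = $19,260

Excess of alternative minimum tax over ordinary income tax: $19,260 − $1,990 = $17,270.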